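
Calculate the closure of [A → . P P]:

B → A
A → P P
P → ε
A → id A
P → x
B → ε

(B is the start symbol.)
{ [A → . P P], [P → . x], [P → .] }

Start with: [A → . P P]
  [A → . P P] has the dot before P: add [P → .], [P → . x]
No further items can be added.

CLOSURE = { [A → . P P], [P → . x], [P → .] }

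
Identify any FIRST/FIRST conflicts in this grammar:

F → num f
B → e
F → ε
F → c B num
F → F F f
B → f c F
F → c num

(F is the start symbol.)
Yes. F → num f / F → F F f on { 'num' }; F → c B num / F → F F f on { 'c' }; F → c B num / F → c num on { 'c' }; F → F F f / F → c num on { 'c' }

A FIRST/FIRST conflict occurs when two productions N → α and N → β for the same non-terminal have FIRST(α) ∩ FIRST(β) ≠ ∅ (with ε ∈ FIRST of a nullable right-hand side, so two nullable alternatives also conflict).

FIRST sets of the non-terminals at (or reachable through a nullable prefix from) the front of some alternative:
  FIRST(F) = { 'c', 'f', 'num', ε }

Productions for F:
  F → num f: FIRST = { 'num' }
  F → ε: FIRST = { ε }
  F → c B num: FIRST = { 'c' }
  F → F F f: FIRST = { 'c', 'f', 'num' }
  F → c num: FIRST = { 'c' }
Productions for B:
  B → e: FIRST = { 'e' }
  B → f c F: FIRST = { 'f' }

Conflict for F: F → num f and F → F F f
  Overlap: { 'num' }
Conflict for F: F → c B num and F → F F f
  Overlap: { 'c' }
Conflict for F: F → c B num and F → c num
  Overlap: { 'c' }
Conflict for F: F → F F f and F → c num
  Overlap: { 'c' }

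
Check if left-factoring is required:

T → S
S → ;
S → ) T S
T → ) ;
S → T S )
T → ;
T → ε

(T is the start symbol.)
No, left-factoring is not needed

Left-factoring is needed when two productions for the same non-terminal
share a common prefix on the right-hand side.

Productions for T:
  T → S
  T → ) ;
  T → ;
  T → ε
Productions for S:
  S → ;
  S → ) T S
  S → T S )

No common prefixes found.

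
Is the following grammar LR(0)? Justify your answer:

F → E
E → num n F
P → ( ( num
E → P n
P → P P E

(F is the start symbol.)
Augment with F' → F and build the canonical LR(0) collection (I0 = CLOSURE({[F' → . F]}), then GOTO on every symbol after a dot until no new states appear). It has 14 states:
  I0: { [E → . P n], [E → . num n F], [F → . E], [F' → . F], [P → . ( ( num], [P → . P P E] }  — shift
  I1: { [P → ( . ( num] }  — shift
  I2: { [F → E .] }  — reduce
  I3: { [F' → F .] }  — accept
  I4: { [E → P . n], [P → . ( ( num], [P → . P P E], [P → P . P E] }  — shift
  I5: { [E → num . n F] }  — shift
  I6: { [E → . P n], [E → . num n F], [E → num n . F], [F → . E], [P → . ( ( num], [P → . P P E] }  — shift
  I7: { [E → num n F .] }  — reduce
  I8: { [E → . P n], [E → . num n F], [P → . ( ( num], [P → . P P E], [P → P . P E], [P → P P . E] }  — shift
  I9: { [E → P n .] }  — reduce
  I10: { [P → P P E .] }  — reduce
  I11: { [E → . P n], [E → . num n F], [E → P . n], [P → . ( ( num], [P → . P P E], [P → P . P E], [P → P P . E] }  — shift
  I12: { [P → ( ( . num] }  — shift
  I13: { [P → ( ( num .] }  — reduce

Every state is either a pure shift/goto state or contains exactly one complete item and nothing to shift — no conflicts. The grammar is LR(0).

Answer: Yes, the grammar is LR(0)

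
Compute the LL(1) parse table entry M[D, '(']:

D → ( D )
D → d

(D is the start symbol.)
D → ( D )

To find M[D, '('], we find productions for D where '(' is in the predict set (PREDICT(N → α) = (FIRST(α) \ {ε}) ∪ (FOLLOW(N) if α ⇒* ε)).

D → ( D ): PREDICT = { '(' }
  '(' is in predict set, so this production goes in M[D, '(']
D → d: PREDICT = { 'd' }

M[D, '('] = D → ( D )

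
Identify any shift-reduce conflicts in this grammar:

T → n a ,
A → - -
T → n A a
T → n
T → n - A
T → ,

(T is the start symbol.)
A shift-reduce conflict occurs when an LR(0) state has both:
  - a complete (reduce) item [A → α .] (dot at the end), and
  - a shift item [B → β . c γ] (dot before a terminal).

Augment with T' → T and build the canonical LR(0) collection (I0 = CLOSURE({[T' → . T]}), then GOTO on every symbol after a dot until no new states appear). It has 12 states:
  I0: { [T → . ,], [T → . n - A], [T → . n A a], [T → . n a ,], [T → . n], [T' → . T] }  — shift
  I1: { [T → , .] }  — reduce
  I2: { [T' → T .] }  — accept
  I3: { [A → . - -], [T → n . - A], [T → n . A a], [T → n . a ,], [T → n .] }  — shift, reduce
  I4: { [A → - . -], [A → . - -], [T → n - . A] }  — shift
  I5: { [T → n A . a] }  — shift
  I6: { [T → n a . ,] }  — shift
  I7: { [T → n a , .] }  — reduce
  I8: { [T → n A a .] }  — reduce
  I9: { [A → - - .], [A → - . -] }  — shift, reduce
  I10: { [T → n - A .] }  — reduce
  I11: { [A → - - .] }  — reduce

I3 contains reduce item [T → n .] and shift items [A → . - -], [T → n . - A], [T → n . a ,] — shift-reduce conflict.
I9 contains reduce item [A → - - .] and shift item [A → - . -] — shift-reduce conflict.

Answer: Yes — I3: [T → n .] vs [A → . - -]; I9: [A → - - .] vs [A → - . -]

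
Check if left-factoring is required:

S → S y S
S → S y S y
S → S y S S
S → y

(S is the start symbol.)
Yes, S has productions with common prefix 'S y S'

Left-factoring is needed when two productions for the same non-terminal
share a common prefix on the right-hand side.

Productions for S:
  S → S y S
  S → S y S y
  S → S y S S
  S → y

Found common prefix 'S y S' in productions for S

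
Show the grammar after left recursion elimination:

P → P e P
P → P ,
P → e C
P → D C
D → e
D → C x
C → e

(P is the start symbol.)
P → e C P'
P → D C P'
P' → e P P'
P' → , P'
P' → ε
D → e
D → C x
C → e

P is directly left-recursive. The standard transformation for
  A → A α₁ | ... | A α_m | β₁ | ... | β_n
is
  A  → β₁ A' | ... | β_n A'
  A' → α₁ A' | ... | α_m A' | ε

P → e C becomes P → e C P'
P → D C becomes P → D C P'
P → P e P becomes P' → e P P'
P → P , becomes P' → , P'
Add P' → ε

Productions for other non-terminals are unchanged:
  D → e
  D → C x
  C → e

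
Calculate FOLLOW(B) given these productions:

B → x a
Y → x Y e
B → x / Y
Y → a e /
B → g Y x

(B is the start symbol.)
B is the start symbol, so $ ∈ FOLLOW(B).
B does not occur on any right-hand side.

Taking the union: FOLLOW(B) = { $ }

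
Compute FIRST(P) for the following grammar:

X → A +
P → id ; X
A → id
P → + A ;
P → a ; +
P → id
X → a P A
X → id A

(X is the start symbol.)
{ '+', 'a', 'id' }

From P → id ; X:
  - id is a terminal: add 'id' and stop
From P → + A ;:
  - '+' is a terminal: add '+' and stop
From P → a ; +:
  - a is a terminal: add 'a' and stop
From P → id:
  - id is a terminal: add 'id' and stop

Collecting: FIRST(P) = { '+', 'a', 'id' }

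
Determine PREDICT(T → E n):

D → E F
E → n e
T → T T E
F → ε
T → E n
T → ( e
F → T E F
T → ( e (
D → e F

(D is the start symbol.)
PREDICT(T → E n) = (FIRST(RHS) \ {ε}) ∪ (FOLLOW(T) if ε ∈ FIRST(RHS), i.e. RHS ⇒* ε)
FIRST(E) = { 'n' }
FIRST(E n) = { 'n' }
ε ∉ FIRST(E n), so FOLLOW(T) is not added.
PREDICT(T → E n) = { 'n' }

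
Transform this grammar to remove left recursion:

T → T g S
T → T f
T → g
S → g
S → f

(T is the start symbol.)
T is directly left-recursive. The standard transformation for
  A → A α₁ | ... | A α_m | β₁ | ... | β_n
is
  A  → β₁ A' | ... | β_n A'
  A' → α₁ A' | ... | α_m A' | ε

T → g becomes T → g T'
T → T g S becomes T' → g S T'
T → T f becomes T' → f T'
Add T' → ε

Productions for other non-terminals are unchanged:
  S → g
  S → f

Resulting grammar:
T → g T'
T' → g S T'
T' → f T'
T' → ε
S → g
S → f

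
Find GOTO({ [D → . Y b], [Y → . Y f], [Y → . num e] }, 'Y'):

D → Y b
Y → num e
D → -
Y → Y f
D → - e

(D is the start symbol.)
GOTO(I, 'Y') = CLOSURE({ [A → αX.β] : [A → α.Xβ] ∈ I, X = 'Y' })

Items with dot before 'Y', with the dot advanced:
  [D → . Y b] → [D → Y . b]
  [Y → . Y f] → [Y → Y . f]
Closure adds nothing (no advanced item has the dot before a non-terminal).

GOTO = { [D → Y . b], [Y → Y . f] }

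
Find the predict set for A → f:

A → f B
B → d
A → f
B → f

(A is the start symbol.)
{ 'f' }

PREDICT(A → f) = (FIRST(RHS) \ {ε}) ∪ (FOLLOW(A) if ε ∈ FIRST(RHS), i.e. RHS ⇒* ε)
FIRST(f) = { 'f' }
ε ∉ FIRST(f), so FOLLOW(A) is not added.
PREDICT(A → f) = { 'f' }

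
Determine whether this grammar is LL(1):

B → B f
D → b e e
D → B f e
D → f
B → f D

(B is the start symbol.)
No. Predict set conflict for B: { 'f' }

Relevant sets:
  FIRST(B) = { 'f' }

For B:
  PREDICT(B → B f) = { 'f' }
  PREDICT(B → f D) = { 'f' }
For D:
  PREDICT(D → b e e) = { 'b' }
  PREDICT(D → B f e) = { 'f' }
  PREDICT(D → f) = { 'f' }

Conflict found: Predict set conflict for B: { 'f' }
The grammar is NOT LL(1).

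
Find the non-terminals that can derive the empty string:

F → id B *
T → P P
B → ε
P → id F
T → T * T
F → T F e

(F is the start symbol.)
{ 'B' }

ε-productions: B → ε
So B is immediately nullable.
No further non-terminal can be added: every production for the remaining non-terminals contains a terminal or a non-nullable non-terminal.
Nullable = { 'B' }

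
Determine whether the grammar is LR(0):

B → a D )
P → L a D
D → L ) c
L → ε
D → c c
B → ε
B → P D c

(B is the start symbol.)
Augment with B' → B and build the canonical LR(0) collection (I0 = CLOSURE({[B' → . B]}), then GOTO on every symbol after a dot until no new states appear). It has 16 states:
  I0: { [B → . P D c], [B → . a D )], [B → .], [B' → . B], [L → .], [P → . L a D] }  — shift, 2 reduces
  I1: { [B' → B .] }  — accept
  I2: { [P → L . a D] }  — shift
  I3: { [B → P . D c], [D → . L ) c], [D → . c c], [L → .] }  — shift, reduce
  I4: { [B → a . D )], [D → . L ) c], [D → . c c], [L → .] }  — shift, reduce
  I5: { [B → a D . )] }  — shift
  I6: { [D → L . ) c] }  — shift
  I7: { [D → c . c] }  — shift
  I8: { [D → c c .] }  — reduce
  I9: { [D → L ) . c] }  — shift
  I10: { [D → L ) c .] }  — reduce
  I11: { [B → a D ) .] }  — reduce
  I12: { [B → P D . c] }  — shift
  I13: { [B → P D c .] }  — reduce
  I14: { [D → . L ) c], [D → . c c], [L → .], [P → L a . D] }  — shift, reduce
  I15: { [P → L a D .] }  — reduce

Conflict in state I0:
  Shift-reduce conflict between [B → .] and [B → . a D )]
So the grammar is NOT LR(0).

Answer: No. Shift-reduce conflict between [B → .] and [B → . a D )]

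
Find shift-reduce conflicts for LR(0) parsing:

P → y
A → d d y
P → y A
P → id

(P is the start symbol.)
Yes — I3: [P → y .] vs [A → . d d y]

Augment with P' → P and build the canonical LR(0) collection (I0 = CLOSURE({[P' → . P]}), then GOTO on every symbol after a dot until no new states appear). It has 8 states:
  I0: { [P → . id], [P → . y A], [P → . y], [P' → . P] }  — shift
  I1: { [P' → P .] }  — accept
  I2: { [P → id .] }  — reduce
  I3: { [A → . d d y], [P → y . A], [P → y .] }  — shift, reduce
  I4: { [P → y A .] }  — reduce
  I5: { [A → d . d y] }  — shift
  I6: { [A → d d . y] }  — shift
  I7: { [A → d d y .] }  — reduce

I3 contains reduce item [P → y .] and shift item [A → . d d y] — shift-reduce conflict.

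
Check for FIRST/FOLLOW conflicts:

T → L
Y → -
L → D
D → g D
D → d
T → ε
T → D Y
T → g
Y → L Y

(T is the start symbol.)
A FIRST/FOLLOW conflict occurs when a non-terminal N has a nullable alternative N → β (β ⇒* ε) and another alternative N → α with FIRST(α) ∩ FOLLOW(N) ≠ ∅: on such a lookahead the parser cannot decide between expanding α and letting N vanish via β.

Nullable non-terminals: T.
FIRST sets used below: FIRST(L) = { 'd', 'g' }, FIRST(D) = { 'd', 'g' }

T: nullable alternative(s) T → ε; FOLLOW(T) = { $ }
  T → L: FIRST \ {ε} = { 'd', 'g' } — disjoint from FOLLOW(T)
  T → ε: FIRST \ {ε} = { } — this is the only nullable alternative, skip
  T → D Y: FIRST \ {ε} = { 'd', 'g' } — disjoint from FOLLOW(T)
  T → g: FIRST \ {ε} = { 'g' } — disjoint from FOLLOW(T)

D, L, Y have no nullable alternative, so no FIRST/FOLLOW check is needed there.

No FIRST/FOLLOW conflicts found.

Answer: No FIRST/FOLLOW conflicts.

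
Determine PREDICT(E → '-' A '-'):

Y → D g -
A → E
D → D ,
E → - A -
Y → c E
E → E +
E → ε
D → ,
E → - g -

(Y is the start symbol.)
{ '-' }

PREDICT(E → '-' A '-') = (FIRST(RHS) \ {ε}) ∪ (FOLLOW(E) if ε ∈ FIRST(RHS), i.e. RHS ⇒* ε)
FIRST('-' A '-') = { '-' }
ε ∉ FIRST('-' A '-'), so FOLLOW(E) is not added.
PREDICT(E → '-' A '-') = { '-' }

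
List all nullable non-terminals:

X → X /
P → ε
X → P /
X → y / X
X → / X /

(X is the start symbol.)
{ 'P' }

ε-productions: P → ε
So P is immediately nullable.
No further non-terminal can be added: every production for the remaining non-terminals contains a terminal or a non-nullable non-terminal.
Nullable = { 'P' }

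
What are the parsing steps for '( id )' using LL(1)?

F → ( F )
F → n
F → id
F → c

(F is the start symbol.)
Stack is shown with the top on the left.

Stack    Input     Action
-------------------------
F $      ( id ) $  output F → ( F )
( F ) $  ( id ) $  match '('
F ) $    id ) $    output F → id
id ) $   id ) $    match 'id'
) $      ) $       match ')'
$        $         accept

The string is accepted.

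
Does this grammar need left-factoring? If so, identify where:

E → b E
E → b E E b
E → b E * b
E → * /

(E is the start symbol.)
Yes, E has productions with common prefix 'b E'

Left-factoring is needed when two productions for the same non-terminal
share a common prefix on the right-hand side.

Productions for E:
  E → b E
  E → b E E b
  E → b E * b
  E → * /

Found common prefix 'b E' in productions for E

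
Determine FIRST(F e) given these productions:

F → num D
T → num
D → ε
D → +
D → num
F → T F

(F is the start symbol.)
FIRST sets of the non-terminals involved (from the grammar, by fixed-point iteration):
  FIRST(F) = { 'num' }

To compute FIRST(F e), process the symbols left to right:
Symbol F is a non-terminal. Add FIRST(F) \ {ε} = { 'num' }
F is not nullable (ε ∉ FIRST(F)), so stop here.
FIRST(F e) = { 'num' }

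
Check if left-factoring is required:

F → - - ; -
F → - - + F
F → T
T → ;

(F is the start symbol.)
Left-factoring is needed when two productions for the same non-terminal
share a common prefix on the right-hand side.

Productions for F:
  F → - - ; -
  F → - - + F
  F → T

Found common prefix '- -' in productions for F

Answer: Yes, F has productions with common prefix '- -'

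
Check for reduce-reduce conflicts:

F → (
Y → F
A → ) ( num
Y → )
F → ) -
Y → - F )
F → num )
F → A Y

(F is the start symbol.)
A reduce-reduce conflict occurs when an LR(0) state has two complete items [A → α .] and [B → β .] — both call for a reduction, and with no lookahead the parser cannot choose between them.

Augment with F' → F and build the canonical LR(0) collection (I0 = CLOSURE({[F' → . F]}), then GOTO on every symbol after a dot until no new states appear). It has 16 states:
  I0: { [A → . ) ( num], [F → . (], [F → . ) -], [F → . A Y], [F → . num )], [F' → . F] }  — shift
  I1: { [F → ( .] }  — reduce
  I2: { [A → ) . ( num], [F → ) . -] }  — shift
  I3: { [A → . ) ( num], [F → . (], [F → . ) -], [F → . A Y], [F → . num )], [F → A . Y], [Y → . )], [Y → . - F )], [Y → . F] }  — shift
  I4: { [F' → F .] }  — accept
  I5: { [F → num . )] }  — shift
  I6: { [F → num ) .] }  — reduce
  I7: { [A → ) . ( num], [F → ) . -], [Y → ) .] }  — shift, reduce
  I8: { [A → . ) ( num], [F → . (], [F → . ) -], [F → . A Y], [F → . num )], [Y → - . F )] }  — shift
  I9: { [Y → F .] }  — reduce
  I10: { [F → A Y .] }  — reduce
  I11: { [Y → - F . )] }  — shift
  I12: { [Y → - F ) .] }  — reduce
  I13: { [A → ) ( . num] }  — shift
  I14: { [F → ) - .] }  — reduce
  I15: { [A → ) ( num .] }  — reduce

No state contains more than one complete item.

Answer: No reduce-reduce conflicts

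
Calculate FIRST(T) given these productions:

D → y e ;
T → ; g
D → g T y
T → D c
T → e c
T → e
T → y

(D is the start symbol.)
{ ';', 'e', 'g', 'y' }

FIRST sets of the other non-terminals involved (by the same procedure, iterated to a fixed point):
  FIRST(D) = { 'g', 'y' }

From T → ; g:
  - ';' is a terminal: add ';' and stop
From T → D c:
  - D is a non-terminal: add FIRST(D) \ {ε} = { 'g', 'y' }
    D is not nullable, so stop
From T → e c:
  - e is a terminal: add 'e' and stop
From T → e:
  - e is a terminal: add 'e' and stop
From T → y:
  - y is a terminal: add 'y' and stop

Collecting: FIRST(T) = { ';', 'e', 'g', 'y' }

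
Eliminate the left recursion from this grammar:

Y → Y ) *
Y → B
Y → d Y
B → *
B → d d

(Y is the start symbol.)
Y is directly left-recursive. The standard transformation for
  A → A α₁ | ... | A α_m | β₁ | ... | β_n
is
  A  → β₁ A' | ... | β_n A'
  A' → α₁ A' | ... | α_m A' | ε

Y → B becomes Y → B Y'
Y → d Y becomes Y → d Y Y'
Y → Y ) * becomes Y' → ) * Y'
Add Y' → ε

Productions for other non-terminals are unchanged:
  B → *
  B → d d

Resulting grammar:
Y → B Y'
Y → d Y Y'
Y' → ) * Y'
Y' → ε
B → *
B → d d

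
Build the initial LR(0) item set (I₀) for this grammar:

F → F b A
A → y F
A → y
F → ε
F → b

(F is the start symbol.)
{ [F → . F b A], [F → . b], [F → .], [F' → . F] }

First, augment the grammar with F' → F
I₀ = CLOSURE({ [F' → . F] }):
  [F' → . F] has the dot before F: add [F → . F b A], [F → .], [F → . b]
No further items can be added.

I₀ = { [F → . F b A], [F → . b], [F → .], [F' → . F] }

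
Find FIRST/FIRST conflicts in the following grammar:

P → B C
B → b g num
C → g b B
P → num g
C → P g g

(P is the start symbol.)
FIRST sets of the non-terminals at (or reachable through a nullable prefix from) the front of some alternative:
  FIRST(B) = { 'b' }
  FIRST(P) = { 'b', 'num' }

Productions for P:
  P → B C: FIRST = { 'b' }
  P → num g: FIRST = { 'num' }
Productions for C:
  C → g b B: FIRST = { 'g' }
  C → P g g: FIRST = { 'b', 'num' }
B has only one production, so no FIRST/FIRST conflict is possible there.

All alternatives of each non-terminal have pairwise disjoint FIRST sets.

Answer: No FIRST/FIRST conflicts.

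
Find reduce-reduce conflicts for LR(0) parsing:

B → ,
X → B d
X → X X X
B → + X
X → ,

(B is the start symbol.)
Yes — I4: [B → , .] vs [X → , .]

A reduce-reduce conflict occurs when an LR(0) state has two complete items [A → α .] and [B → β .] — both call for a reduction, and with no lookahead the parser cannot choose between them.

Augment with B' → B and build the canonical LR(0) collection (I0 = CLOSURE({[B' → . B]}), then GOTO on every symbol after a dot until no new states appear). It has 10 states:
  I0: { [B → . + X], [B → . ,], [B' → . B] }  — shift
  I1: { [B → + . X], [B → . + X], [B → . ,], [X → . ,], [X → . B d], [X → . X X X] }  — shift
  I2: { [B → , .] }  — reduce
  I3: { [B' → B .] }  — accept
  I4: { [B → , .], [X → , .] }  — 2 reduces
  I5: { [X → B . d] }  — shift
  I6: { [B → + X .], [B → . + X], [B → . ,], [X → . ,], [X → . B d], [X → . X X X], [X → X . X X] }  — shift, reduce
  I7: { [B → . + X], [B → . ,], [X → . ,], [X → . B d], [X → . X X X], [X → X . X X], [X → X X . X] }  — shift
  I8: { [B → . + X], [B → . ,], [X → . ,], [X → . B d], [X → . X X X], [X → X . X X], [X → X X . X], [X → X X X .] }  — shift, reduce
  I9: { [X → B d .] }  — reduce

I4 contains complete items [B → , .], [X → , .] — reduce-reduce conflict.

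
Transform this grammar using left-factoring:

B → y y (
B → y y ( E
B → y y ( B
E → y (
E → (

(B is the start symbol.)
B → y y ( B'
B' → ε
B' → E
B' → B
E → y (
E → (

Left-factoring transforms A → αβ₁ | αβ₂ into A → αA' and A' → β₁ | β₂
(α is the longest common prefix among the alternatives). Repeat until
no nonterminal has two alternatives with a common prefix.

Round 1: B has alternatives sharing prefix 'y y ('. Introduce B': B → y y ( B'
  Add: B' → ε
  Add: B' → E
  Add: B' → B

No remaining common prefixes — done.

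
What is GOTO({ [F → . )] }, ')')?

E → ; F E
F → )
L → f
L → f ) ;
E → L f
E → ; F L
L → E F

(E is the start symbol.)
GOTO(I, ')') = CLOSURE({ [A → αX.β] : [A → α.Xβ] ∈ I, X = ')' })

Items with dot before ')', with the dot advanced:
  [F → . )] → [F → ) .]
Closure adds nothing (no advanced item has the dot before a non-terminal).

GOTO = { [F → ) .] }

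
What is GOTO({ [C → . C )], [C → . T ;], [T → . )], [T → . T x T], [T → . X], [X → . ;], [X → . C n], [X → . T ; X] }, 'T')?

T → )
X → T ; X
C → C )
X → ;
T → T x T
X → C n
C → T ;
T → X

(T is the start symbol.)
GOTO(I, 'T') = CLOSURE({ [A → αX.β] : [A → α.Xβ] ∈ I, X = 'T' })

Items with dot before 'T', with the dot advanced:
  [C → . T ;] → [C → T . ;]
  [T → . T x T] → [T → T . x T]
  [X → . T ; X] → [X → T . ; X]
Closure adds nothing (no advanced item has the dot before a non-terminal).

GOTO = { [C → T . ;], [T → T . x T], [X → T . ; X] }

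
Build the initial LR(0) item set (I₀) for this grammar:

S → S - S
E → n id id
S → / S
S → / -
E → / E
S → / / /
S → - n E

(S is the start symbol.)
{ [S → . - n E], [S → . / -], [S → . / / /], [S → . / S], [S → . S - S], [S' → . S] }

First, augment the grammar with S' → S
I₀ = CLOSURE({ [S' → . S] }):
  [S' → . S] has the dot before S: add [S → . S - S], [S → . / S], [S → . / -], [S → . / / /], [S → . - n E]
No further items can be added.

I₀ = { [S → . - n E], [S → . / -], [S → . / / /], [S → . / S], [S → . S - S], [S' → . S] }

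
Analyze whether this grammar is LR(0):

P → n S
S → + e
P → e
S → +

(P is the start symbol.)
A grammar is LR(0) if no state in the canonical LR(0) collection has:
  - both a shift item (dot before a terminal) and a complete item (shift-reduce conflict), or
  - two or more complete items (reduce-reduce conflict; the accept item [P' → P .] counts as a complete item here).

Augment with P' → P and build the canonical LR(0) collection (I0 = CLOSURE({[P' → . P]}), then GOTO on every symbol after a dot until no new states appear). It has 7 states:
  I0: { [P → . e], [P → . n S], [P' → . P] }  — shift
  I1: { [P' → P .] }  — accept
  I2: { [P → e .] }  — reduce
  I3: { [P → n . S], [S → . + e], [S → . +] }  — shift
  I4: { [S → + . e], [S → + .] }  — shift, reduce
  I5: { [P → n S .] }  — reduce
  I6: { [S → + e .] }  — reduce

Conflict in state I4:
  Shift-reduce conflict between [S → + .] and [S → + . e]
So the grammar is NOT LR(0).

Answer: No. Shift-reduce conflict between [S → + .] and [S → + . e]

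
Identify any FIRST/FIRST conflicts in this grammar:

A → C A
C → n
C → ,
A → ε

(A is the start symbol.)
A FIRST/FIRST conflict occurs when two productions N → α and N → β for the same non-terminal have FIRST(α) ∩ FIRST(β) ≠ ∅ (with ε ∈ FIRST of a nullable right-hand side, so two nullable alternatives also conflict).

FIRST sets of the non-terminals at (or reachable through a nullable prefix from) the front of some alternative:
  FIRST(C) = { ',', 'n' }

Productions for A:
  A → C A: FIRST = { ',', 'n' }
  A → ε: FIRST = { ε }
Productions for C:
  C → n: FIRST = { 'n' }
  C → ,: FIRST = { ',' }

All alternatives of each non-terminal have pairwise disjoint FIRST sets.

Answer: No FIRST/FIRST conflicts.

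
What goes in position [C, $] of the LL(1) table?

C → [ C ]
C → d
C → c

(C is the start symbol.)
Empty (error entry)

To find M[C, $], we find productions for C where $ is in the predict set (PREDICT(N → α) = (FIRST(α) \ {ε}) ∪ (FOLLOW(N) if α ⇒* ε)).

C → [ C ]: PREDICT = { '[' }
C → d: PREDICT = { 'd' }
C → c: PREDICT = { 'c' }

M[C, $] is empty (no production applies)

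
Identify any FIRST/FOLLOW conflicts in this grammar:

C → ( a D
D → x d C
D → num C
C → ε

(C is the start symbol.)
No FIRST/FOLLOW conflicts.

A FIRST/FOLLOW conflict occurs when a non-terminal N has a nullable alternative N → β (β ⇒* ε) and another alternative N → α with FIRST(α) ∩ FOLLOW(N) ≠ ∅: on such a lookahead the parser cannot decide between expanding α and letting N vanish via β.

Nullable non-terminals: C.

C: nullable alternative(s) C → ε; FOLLOW(C) = { $ }
  C → ( a D: FIRST \ {ε} = { '(' } — disjoint from FOLLOW(C)
  C → ε: FIRST \ {ε} = { } — this is the only nullable alternative, skip

D has no nullable alternative, so no FIRST/FOLLOW check is needed there.

No FIRST/FOLLOW conflicts found.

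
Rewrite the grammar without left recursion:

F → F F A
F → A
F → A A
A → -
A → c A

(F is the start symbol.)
F → A F'
F → A A F'
F' → F A F'
F' → ε
A → -
A → c A

F is directly left-recursive. The standard transformation for
  A → A α₁ | ... | A α_m | β₁ | ... | β_n
is
  A  → β₁ A' | ... | β_n A'
  A' → α₁ A' | ... | α_m A' | ε

F → A becomes F → A F'
F → A A becomes F → A A F'
F → F F A becomes F' → F A F'
Add F' → ε

Productions for other non-terminals are unchanged:
  A → -
  A → c A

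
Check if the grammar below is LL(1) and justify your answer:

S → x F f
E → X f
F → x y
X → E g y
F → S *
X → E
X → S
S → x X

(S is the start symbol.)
No. Predict set conflict for S: { 'x' }

Relevant sets:
  FIRST(S) = { 'x' }
  FIRST(E) = { 'x' }

For S:
  PREDICT(S → x F f) = { 'x' }
  PREDICT(S → x X) = { 'x' }
For F:
  PREDICT(F → x y) = { 'x' }
  PREDICT(F → S '*') = { 'x' }
For X:
  PREDICT(X → E g y) = { 'x' }
  PREDICT(X → E) = { 'x' }
  PREDICT(X → S) = { 'x' }
E has a single production, so nothing to check there.

Conflict found: Predict set conflict for S: { 'x' }
The grammar is NOT LL(1).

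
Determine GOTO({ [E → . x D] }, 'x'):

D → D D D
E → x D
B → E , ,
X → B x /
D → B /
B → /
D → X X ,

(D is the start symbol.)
{ [B → . /], [B → . E , ,], [D → . B /], [D → . D D D], [D → . X X ,], [E → . x D], [E → x . D], [X → . B x /] }

GOTO(I, 'x') = CLOSURE({ [A → αX.β] : [A → α.Xβ] ∈ I, X = 'x' })

Items with dot before 'x', with the dot advanced:
  [E → . x D] → [E → x . D]
Closure of the advanced items:
  [E → x . D] has the dot before D: add [D → . D D D], [D → . B /], [D → . X X ,]
  [D → . B /] has the dot before B: add [B → . E , ,], [B → . /]
  [D → . X X ,] has the dot before X: add [X → . B x /]
  [B → . E , ,] has the dot before E: add [E → . x D]

GOTO = { [B → . /], [B → . E , ,], [D → . B /], [D → . D D D], [D → . X X ,], [E → . x D], [E → x . D], [X → . B x /] }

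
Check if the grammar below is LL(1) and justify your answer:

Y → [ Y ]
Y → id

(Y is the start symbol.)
Yes, the grammar is LL(1).

For Y:
  PREDICT(Y → '[' Y ']') = { '[' }
  PREDICT(Y → id) = { 'id' }

All predict sets are disjoint. The grammar IS LL(1).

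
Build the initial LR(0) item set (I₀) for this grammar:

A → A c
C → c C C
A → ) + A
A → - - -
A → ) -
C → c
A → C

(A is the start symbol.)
First, augment the grammar with A' → A
I₀ = CLOSURE({ [A' → . A] }):
  [A' → . A] has the dot before A: add [A → . A c], [A → . ) + A], [A → . - - -], [A → . ) -], [A → . C]
  [A → . C] has the dot before C: add [C → . c C C], [C → . c]
No further items can be added.

I₀ = { [A → . ) + A], [A → . ) -], [A → . - - -], [A → . A c], [A → . C], [A' → . A], [C → . c C C], [C → . c] }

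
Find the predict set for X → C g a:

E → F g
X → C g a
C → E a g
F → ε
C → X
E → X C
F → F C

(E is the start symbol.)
PREDICT(X → C g a) = (FIRST(RHS) \ {ε}) ∪ (FOLLOW(X) if ε ∈ FIRST(RHS), i.e. RHS ⇒* ε)
FIRST(C) = { 'g' }
FIRST(C g a) = { 'g' }
ε ∉ FIRST(C g a), so FOLLOW(X) is not added.
PREDICT(X → C g a) = { 'g' }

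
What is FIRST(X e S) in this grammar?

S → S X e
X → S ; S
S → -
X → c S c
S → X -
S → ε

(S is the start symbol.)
FIRST sets of the non-terminals involved (from the grammar, by fixed-point iteration):
  FIRST(X) = { '-', ';', 'c' }

To compute FIRST(X e S), process the symbols left to right:
Symbol X is a non-terminal. Add FIRST(X) \ {ε} = { '-', ';', 'c' }
X is not nullable (ε ∉ FIRST(X)), so stop here.
FIRST(X e S) = { '-', ';', 'c' }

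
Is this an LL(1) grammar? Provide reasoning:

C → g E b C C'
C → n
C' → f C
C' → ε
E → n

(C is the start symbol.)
No. Predict set conflict for C': { 'f' }

A grammar is LL(1) if for each non-terminal N with multiple productions, the predict sets of those productions are pairwise disjoint, where PREDICT(N → α) = (FIRST(α) \ {ε}) ∪ (FOLLOW(N) if α ⇒* ε).

Relevant sets:
  FOLLOW(C') = { $, 'f' }

For C:
  PREDICT(C → g E b C C') = { 'g' }
  PREDICT(C → n) = { 'n' }
For C':
  PREDICT(C' → f C) = { 'f' }
  PREDICT(C' → ε) = { $, 'f' }
E has a single production, so nothing to check there.

Conflict found: Predict set conflict for C': { 'f' }
The grammar is NOT LL(1).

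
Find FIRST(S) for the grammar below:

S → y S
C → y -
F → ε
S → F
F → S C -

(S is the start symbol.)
FIRST sets of the other non-terminals involved (by the same procedure, iterated to a fixed point):
  FIRST(F) = { 'y', ε }

From S → y S:
  - y is a terminal: add 'y' and stop
From S → F:
  - F is a non-terminal: add FIRST(F) \ {ε} = { 'y' }
    F is nullable and nothing follows, so the whole right-hand side can vanish: ε ∈ FIRST(S)

Collecting: FIRST(S) = { 'y', ε }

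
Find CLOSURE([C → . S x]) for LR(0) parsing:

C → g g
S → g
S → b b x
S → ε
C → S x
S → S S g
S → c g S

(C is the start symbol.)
To compute CLOSURE, for each item [A → α.Bβ] where B is a non-terminal, add [B → .γ] for all productions B → γ; repeat for the newly added items until nothing changes.

Start with: [C → . S x]
  [C → . S x] has the dot before S: add [S → . g], [S → . b b x], [S → .], [S → . S S g], [S → . c g S]
No further items can be added.

CLOSURE = { [C → . S x], [S → . S S g], [S → . b b x], [S → . c g S], [S → . g], [S → .] }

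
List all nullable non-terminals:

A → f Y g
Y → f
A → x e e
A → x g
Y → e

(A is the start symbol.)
None

There are no ε-productions, so no non-terminal can derive ε.
No non-terminals are nullable.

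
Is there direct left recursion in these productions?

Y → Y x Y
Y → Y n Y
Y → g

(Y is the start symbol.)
Yes, Y is left-recursive

Direct left recursion occurs when N → N α for some non-terminal N (the right-hand side begins with the left-hand side itself).

Y → Y x Y: LEFT RECURSIVE (starts with Y)
Y → Y n Y: LEFT RECURSIVE (starts with Y)
Y → g: starts with g

The grammar has direct left recursion on: Y.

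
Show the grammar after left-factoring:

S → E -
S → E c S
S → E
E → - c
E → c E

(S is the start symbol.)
Left-factoring transforms A → αβ₁ | αβ₂ into A → αA' and A' → β₁ | β₂
(α is the longest common prefix among the alternatives). Repeat until
no nonterminal has two alternatives with a common prefix.

Round 1: S has alternatives sharing prefix 'E'. Introduce S': S → E S'
  Add: S' → -
  Add: S' → c S
  Add: S' → ε

No remaining common prefixes — done.

Resulting grammar:
S → E S'
S' → -
S' → c S
S' → ε
E → - c
E → c E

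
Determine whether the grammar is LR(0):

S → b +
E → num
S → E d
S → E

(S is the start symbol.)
No. Shift-reduce conflict between [S → E .] and [S → E . d]

Augment with S' → S and build the canonical LR(0) collection (I0 = CLOSURE({[S' → . S]}), then GOTO on every symbol after a dot until no new states appear). It has 7 states:
  I0: { [E → . num], [S → . E d], [S → . E], [S → . b +], [S' → . S] }  — shift
  I1: { [S → E . d], [S → E .] }  — shift, reduce
  I2: { [S' → S .] }  — accept
  I3: { [S → b . +] }  — shift
  I4: { [E → num .] }  — reduce
  I5: { [S → b + .] }  — reduce
  I6: { [S → E d .] }  — reduce

Conflict in state I1:
  Shift-reduce conflict between [S → E .] and [S → E . d]
So the grammar is NOT LR(0).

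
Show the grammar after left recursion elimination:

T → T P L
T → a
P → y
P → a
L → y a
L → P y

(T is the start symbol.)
T → a T'
T' → P L T'
T' → ε
P → y
P → a
L → y a
L → P y

T is directly left-recursive. The standard transformation for
  A → A α₁ | ... | A α_m | β₁ | ... | β_n
is
  A  → β₁ A' | ... | β_n A'
  A' → α₁ A' | ... | α_m A' | ε

T → a becomes T → a T'
T → T P L becomes T' → P L T'
Add T' → ε

Productions for other non-terminals are unchanged:
  P → y
  P → a
  L → y a
  L → P y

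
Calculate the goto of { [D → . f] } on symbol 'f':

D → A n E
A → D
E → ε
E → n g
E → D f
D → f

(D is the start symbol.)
{ [D → f .] }

GOTO(I, 'f') = CLOSURE({ [A → αX.β] : [A → α.Xβ] ∈ I, X = 'f' })

Items with dot before 'f', with the dot advanced:
  [D → . f] → [D → f .]
Closure adds nothing (no advanced item has the dot before a non-terminal).

GOTO = { [D → f .] }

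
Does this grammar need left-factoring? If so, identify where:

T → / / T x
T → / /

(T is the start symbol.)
Yes, T has productions with common prefix '/ /'

Left-factoring is needed when two productions for the same non-terminal
share a common prefix on the right-hand side.

Productions for T:
  T → / / T x
  T → / /

Found common prefix '/ /' in productions for T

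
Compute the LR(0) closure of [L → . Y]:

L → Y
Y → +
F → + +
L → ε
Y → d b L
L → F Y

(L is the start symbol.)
{ [L → . Y], [Y → . +], [Y → . d b L] }

Start with: [L → . Y]
  [L → . Y] has the dot before Y: add [Y → . +], [Y → . d b L]
No further items can be added.

CLOSURE = { [L → . Y], [Y → . +], [Y → . d b L] }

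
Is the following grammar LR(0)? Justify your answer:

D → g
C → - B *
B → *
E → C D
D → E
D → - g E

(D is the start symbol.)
Yes, the grammar is LR(0)

Augment with D' → D and build the canonical LR(0) collection (I0 = CLOSURE({[D' → . D]}), then GOTO on every symbol after a dot until no new states appear). It has 13 states:
  I0: { [C → . - B *], [D → . - g E], [D → . E], [D → . g], [D' → . D], [E → . C D] }  — shift
  I1: { [B → . *], [C → - . B *], [D → - . g E] }  — shift
  I2: { [C → . - B *], [D → . - g E], [D → . E], [D → . g], [E → . C D], [E → C . D] }  — shift
  I3: { [D' → D .] }  — accept
  I4: { [D → E .] }  — reduce
  I5: { [D → g .] }  — reduce
  I6: { [E → C D .] }  — reduce
  I7: { [B → * .] }  — reduce
  I8: { [C → - B . *] }  — shift
  I9: { [C → . - B *], [D → - g . E], [E → . C D] }  — shift
  I10: { [B → . *], [C → - . B *] }  — shift
  I11: { [D → - g E .] }  — reduce
  I12: { [C → - B * .] }  — reduce

Every state is either a pure shift/goto state or contains exactly one complete item and nothing to shift — no conflicts. The grammar is LR(0).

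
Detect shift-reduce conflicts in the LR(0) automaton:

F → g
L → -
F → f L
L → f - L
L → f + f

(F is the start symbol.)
No shift-reduce conflicts

A shift-reduce conflict occurs when an LR(0) state has both:
  - a complete (reduce) item [A → α .] (dot at the end), and
  - a shift item [B → β . c γ] (dot before a terminal).

Augment with F' → F and build the canonical LR(0) collection (I0 = CLOSURE({[F' → . F]}), then GOTO on every symbol after a dot until no new states appear). It has 11 states:
  I0: { [F → . f L], [F → . g], [F' → . F] }  — shift
  I1: { [F' → F .] }  — accept
  I2: { [F → f . L], [L → . -], [L → . f + f], [L → . f - L] }  — shift
  I3: { [F → g .] }  — reduce
  I4: { [L → - .] }  — reduce
  I5: { [F → f L .] }  — reduce
  I6: { [L → f . + f], [L → f . - L] }  — shift
  I7: { [L → f + . f] }  — shift
  I8: { [L → . -], [L → . f + f], [L → . f - L], [L → f - . L] }  — shift
  I9: { [L → f - L .] }  — reduce
  I10: { [L → f + f .] }  — reduce

No state contains both a complete item and a shift item.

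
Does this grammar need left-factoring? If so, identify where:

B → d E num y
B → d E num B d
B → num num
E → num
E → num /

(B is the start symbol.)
Left-factoring is needed when two productions for the same non-terminal
share a common prefix on the right-hand side.

Productions for B:
  B → d E num y
  B → d E num B d
  B → num num
Productions for E:
  E → num
  E → num /

Found common prefix 'd E num' in productions for B
Found common prefix 'num' in productions for E

Answer: Yes, B has productions with common prefix 'd E num'; E has productions with common prefix 'num'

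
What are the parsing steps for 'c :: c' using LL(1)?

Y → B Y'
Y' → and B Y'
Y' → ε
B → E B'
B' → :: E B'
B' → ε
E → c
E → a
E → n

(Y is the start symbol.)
Stack is shown with the top on the left.

Stack         Input     Action
------------------------------
Y $           c :: c $  output Y → B Y'
B Y' $        c :: c $  output B → E B'
E B' Y' $     c :: c $  output E → c
c B' Y' $     c :: c $  match 'c'
B' Y' $       :: c $    output B' → :: E B'
:: E B' Y' $  :: c $    match '::'
E B' Y' $     c $       output E → c
c B' Y' $     c $       match 'c'
B' Y' $       $         output B' → ε
Y' $          $         output Y' → ε
$             $         accept

The string is accepted.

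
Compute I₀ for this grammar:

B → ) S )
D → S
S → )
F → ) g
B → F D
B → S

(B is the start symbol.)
First, augment the grammar with B' → B
I₀ = CLOSURE({ [B' → . B] }):
  [B' → . B] has the dot before B: add [B → . ) S )], [B → . F D], [B → . S]
  [B → . F D] has the dot before F: add [F → . ) g]
  [B → . S] has the dot before S: add [S → . )]
No further items can be added.

I₀ = { [B → . ) S )], [B → . F D], [B → . S], [B' → . B], [F → . ) g], [S → . )] }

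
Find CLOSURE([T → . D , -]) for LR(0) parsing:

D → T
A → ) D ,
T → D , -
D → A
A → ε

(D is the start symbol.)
{ [A → . ) D ,], [A → .], [D → . A], [D → . T], [T → . D , -] }

To compute CLOSURE, for each item [A → α.Bβ] where B is a non-terminal, add [B → .γ] for all productions B → γ; repeat for the newly added items until nothing changes.

Start with: [T → . D , -]
  [T → . D , -] has the dot before D: add [D → . T], [D → . A]
  [D → . T] has the dot before T: all T-items already present
  [D → . A] has the dot before A: add [A → . ) D ,], [A → .]
No further items can be added.

CLOSURE = { [A → . ) D ,], [A → .], [D → . A], [D → . T], [T → . D , -] }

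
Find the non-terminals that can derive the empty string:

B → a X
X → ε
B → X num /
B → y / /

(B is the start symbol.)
{ 'X' }

A non-terminal is nullable if it can derive ε (the empty string): either it has an ε-production, or it has a production whose right-hand side consists entirely of nullable non-terminals.

ε-productions: X → ε
So X is immediately nullable.
No further non-terminal can be added: every production for the remaining non-terminals contains a terminal or a non-nullable non-terminal.
Nullable = { 'X' }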